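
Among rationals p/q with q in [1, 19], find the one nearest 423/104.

Expand x = 423/104 as a continued fraction with the Euclidean algorithm:
  423 = 4*104 + 7, so a_0 = 4.
  104 = 14*7 + 6, so a_1 = 14.
  7 = 1*6 + 1, so a_2 = 1.
  6 = 6*1 + 0, so a_3 = 6.
so x = [4; 14, 1, 6].
Convergents (p_i = a_i*p_{i-1} + p_{i-2}, q_i = a_i*q_{i-1} + q_{i-2} with p_{-2}=0, p_{-1}=1, q_{-2}=1, q_{-1}=0), until the denominator exceeds 19:
  i=0: a_0=4, p_0 = 4*1 + 0 = 4, q_0 = 4*0 + 1 = 1.
  i=1: a_1=14, p_1 = 14*4 + 1 = 57, q_1 = 14*1 + 0 = 14.
  i=2: a_2=1, p_2 = 1*57 + 4 = 61, q_2 = 1*14 + 1 = 15.
  i=3: a_3=6, p_3 = 6*61 + 57 = 423, q_3 = 6*15 + 14 = 104.
q_3 = 104 > 19, so the last convergent with denominator <= 19 is p_2/q_2 = 61/15.
The closest fraction with denominator <= 19 is either p_2/q_2 or the intermediate fraction (k*p_2 + p_1)/(k*q_2 + q_1) with the largest k >= 1 whose denominator stays <= 19; these approach x as k grows, and every other convergent or intermediate fraction in range is farther away.
Largest k: floor((19 - q_1)/q_2) = floor((19 - 14)/15) = 0.
Since k = 0, no intermediate fraction beyond p_2/q_2 has denominator <= 19, so the convergent 61/15 is the closest (its error is |423*15 - 61*104|/(104*15) = 1/1560).

61/15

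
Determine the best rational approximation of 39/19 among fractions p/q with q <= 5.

2/1

Expand x = 39/19 as a continued fraction with the Euclidean algorithm:
  39 = 2*19 + 1, so a_0 = 2.
  19 = 19*1 + 0, so a_1 = 19.
so x = [2; 19].
Convergents (p_i = a_i*p_{i-1} + p_{i-2}, q_i = a_i*q_{i-1} + q_{i-2} with p_{-2}=0, p_{-1}=1, q_{-2}=1, q_{-1}=0), until the denominator exceeds 5:
  i=0: a_0=2, p_0 = 2*1 + 0 = 2, q_0 = 2*0 + 1 = 1.
  i=1: a_1=19, p_1 = 19*2 + 1 = 39, q_1 = 19*1 + 0 = 19.
q_1 = 19 > 5, so the last convergent with denominator <= 5 is p_0/q_0 = 2/1.
The closest fraction with denominator <= 5 is either p_0/q_0 or the intermediate fraction (k*p_0 + p_{-1})/(k*q_0 + q_{-1}) with the largest k >= 1 whose denominator stays <= 5; these approach x as k grows, and every other convergent or intermediate fraction in range is farther away.
Largest k: floor((5 - q_{-1})/q_0) = floor((5 - 0)/1) = 5 (using the seeds p_{-1} = 1, q_{-1} = 0).
That gives (5*2 + 1)/(5*1 + 0) = 11/5.
Compare the errors: |x - 2/1| = |39*1 - 2*19|/(19*1) = 1/19, and |x - 11/5| = |39*5 - 11*19|/(19*5) = 14/95.
Cross-multiplying, 1*95 = 95 < 266 = 14*19, so 1/19 is smaller: the convergent 2/1 is closer to x than 11/5.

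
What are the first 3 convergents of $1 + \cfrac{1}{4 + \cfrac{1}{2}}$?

1/1, 5/4, 11/9

Using the convergent recurrence p_i = a_i*p_{i-1} + p_{i-2}, q_i = a_i*q_{i-1} + q_{i-2} with p_{-2}=0, p_{-1}=1, q_{-2}=1, q_{-1}=0:
  i=0: a_0=1, p_0 = 1*1 + 0 = 1, q_0 = 1*0 + 1 = 1.
  i=1: a_1=4, p_1 = 4*1 + 1 = 5, q_1 = 4*1 + 0 = 4.
  i=2: a_2=2, p_2 = 2*5 + 1 = 11, q_2 = 2*4 + 1 = 9.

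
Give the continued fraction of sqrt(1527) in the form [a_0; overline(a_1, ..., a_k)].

Write x_i = (sqrt(1527) + m_i)/d_i with (m_0, d_0) = (0, 1). a_0 = floor(sqrt(1527)) = 39, since 39^2 = 1521 <= 1527 < 1600 = 40^2.
Iterate m_{i+1} = d_i*a_i - m_i, d_{i+1} = (1527 - m_{i+1}^2)/d_i, a_{i+1} = floor((a_0 + m_{i+1})/d_{i+1}):
  m_1 = 1*39 - 0 = 39, d_1 = (1527 - 39^2)/1 = 6/1 = 6, a_1 = floor((39 + 39)/6) = 13.
  m_2 = 6*13 - 39 = 39, d_2 = (1527 - 39^2)/6 = 6/6 = 1, a_2 = floor((39 + 39)/1) = 78.
  m_3 = 1*78 - 39 = 39, d_3 = (1527 - 39^2)/1 = 6/1 = 6: (m_3, d_3) = (m_1, d_1) = (39, 6), so from here the quotients repeat a_1, a_2; the period length is 2.
Hence the expansion of sqrt(1527) is a_0 = 39 followed by the repeating block 13, 78 (period 2).

[39; overline(13, 78)]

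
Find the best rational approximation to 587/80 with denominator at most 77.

Expand x = 587/80 as a continued fraction with the Euclidean algorithm:
  587 = 7*80 + 27, so a_0 = 7.
  80 = 2*27 + 26, so a_1 = 2.
  27 = 1*26 + 1, so a_2 = 1.
  26 = 26*1 + 0, so a_3 = 26.
so x = [7; 2, 1, 26].
Convergents (p_i = a_i*p_{i-1} + p_{i-2}, q_i = a_i*q_{i-1} + q_{i-2} with p_{-2}=0, p_{-1}=1, q_{-2}=1, q_{-1}=0), until the denominator exceeds 77:
  i=0: a_0=7, p_0 = 7*1 + 0 = 7, q_0 = 7*0 + 1 = 1.
  i=1: a_1=2, p_1 = 2*7 + 1 = 15, q_1 = 2*1 + 0 = 2.
  i=2: a_2=1, p_2 = 1*15 + 7 = 22, q_2 = 1*2 + 1 = 3.
  i=3: a_3=26, p_3 = 26*22 + 15 = 587, q_3 = 26*3 + 2 = 80.
q_3 = 80 > 77, so the last convergent with denominator <= 77 is p_2/q_2 = 22/3.
The closest fraction with denominator <= 77 is either p_2/q_2 or the intermediate fraction (k*p_2 + p_1)/(k*q_2 + q_1) with the largest k >= 1 whose denominator stays <= 77; these approach x as k grows, and every other convergent or intermediate fraction in range is farther away.
Largest k: floor((77 - q_1)/q_2) = floor((77 - 2)/3) = 25.
That gives (25*22 + 15)/(25*3 + 2) = 565/77.
Compare the errors: |x - 22/3| = |587*3 - 22*80|/(80*3) = 1/240, and |x - 565/77| = |587*77 - 565*80|/(80*77) = 1/6160.
Cross-multiplying, 1*240 = 240 < 6160 = 1*6160, so 1/6160 is smaller: the intermediate fraction 565/77 is closer to x than 22/3.

565/77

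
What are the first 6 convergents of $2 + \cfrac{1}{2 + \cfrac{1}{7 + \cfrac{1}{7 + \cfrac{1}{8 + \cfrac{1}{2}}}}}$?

Using the convergent recurrence p_i = a_i*p_{i-1} + p_{i-2}, q_i = a_i*q_{i-1} + q_{i-2} with p_{-2}=0, p_{-1}=1, q_{-2}=1, q_{-1}=0:
  i=0: a_0=2, p_0 = 2*1 + 0 = 2, q_0 = 2*0 + 1 = 1.
  i=1: a_1=2, p_1 = 2*2 + 1 = 5, q_1 = 2*1 + 0 = 2.
  i=2: a_2=7, p_2 = 7*5 + 2 = 37, q_2 = 7*2 + 1 = 15.
  i=3: a_3=7, p_3 = 7*37 + 5 = 264, q_3 = 7*15 + 2 = 107.
  i=4: a_4=8, p_4 = 8*264 + 37 = 2149, q_4 = 8*107 + 15 = 871.
  i=5: a_5=2, p_5 = 2*2149 + 264 = 4562, q_5 = 2*871 + 107 = 1849.

2/1, 5/2, 37/15, 264/107, 2149/871, 4562/1849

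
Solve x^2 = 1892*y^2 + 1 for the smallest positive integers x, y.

(x, y) = (87, 2)

First expand sqrt(1892) as a continued fraction. With x_i = (sqrt(1892) + m_i)/d_i and (m_0, d_0) = (0, 1): a_0 = floor(sqrt(1892)) = 43, since 43^2 = 1849 <= 1892 < 1936 = 44^2.
Iterate m_{i+1} = d_i*a_i - m_i, d_{i+1} = (1892 - m_{i+1}^2)/d_i, a_{i+1} = floor((a_0 + m_{i+1})/d_{i+1}):
  m_1 = 1*43 - 0 = 43, d_1 = (1892 - 43^2)/1 = 43/1 = 43, a_1 = floor((43 + 43)/43) = 2.
  m_2 = 43*2 - 43 = 43, d_2 = (1892 - 43^2)/43 = 43/43 = 1, a_2 = floor((43 + 43)/1) = 86.
  m_3 = 1*86 - 43 = 43, d_3 = (1892 - 43^2)/1 = 43/1 = 43: (m_3, d_3) = (m_1, d_1) = (43, 43), so from here the quotients repeat a_1, a_2; the period length is 2.
So sqrt(1892) = [43; (2, 86)] with period length k = 2.
k is even, so the fundamental solution of x^2 - 1892y^2 = 1 is (p_{k-1}, q_{k-1}) = (p_1, q_1); compute convergents through index 1.
Convergents (p_i = a_i*p_{i-1} + p_{i-2}, q_i = a_i*q_{i-1} + q_{i-2} with p_{-2}=0, p_{-1}=1, q_{-2}=1, q_{-1}=0):
  i=0: a_0=43, p_0 = 43*1 + 0 = 43, q_0 = 43*0 + 1 = 1.
  i=1: a_1=2, p_1 = 2*43 + 1 = 87, q_1 = 2*1 + 0 = 2.
Check: 87^2 - 1892*2^2 = 7569 - 7568 = 1, so (x, y) = (87, 2) solves the equation, and by the theorem it is the least positive solution.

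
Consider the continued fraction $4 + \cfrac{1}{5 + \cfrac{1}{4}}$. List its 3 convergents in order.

4/1, 21/5, 88/21

Using the convergent recurrence p_i = a_i*p_{i-1} + p_{i-2}, q_i = a_i*q_{i-1} + q_{i-2} with p_{-2}=0, p_{-1}=1, q_{-2}=1, q_{-1}=0:
  i=0: a_0=4, p_0 = 4*1 + 0 = 4, q_0 = 4*0 + 1 = 1.
  i=1: a_1=5, p_1 = 5*4 + 1 = 21, q_1 = 5*1 + 0 = 5.
  i=2: a_2=4, p_2 = 4*21 + 4 = 88, q_2 = 4*5 + 1 = 21.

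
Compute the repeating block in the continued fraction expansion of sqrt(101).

[10; (20)]

Write x_i = (sqrt(101) + m_i)/d_i with (m_0, d_0) = (0, 1). a_0 = floor(sqrt(101)) = 10, since 10^2 = 100 <= 101 < 121 = 11^2.
Iterate m_{i+1} = d_i*a_i - m_i, d_{i+1} = (101 - m_{i+1}^2)/d_i, a_{i+1} = floor((a_0 + m_{i+1})/d_{i+1}):
  m_1 = 1*10 - 0 = 10, d_1 = (101 - 10^2)/1 = 1/1 = 1, a_1 = floor((10 + 10)/1) = 20.
  m_2 = 1*20 - 10 = 10, d_2 = (101 - 10^2)/1 = 1/1 = 1: (m_2, d_2) = (m_1, d_1) = (10, 1), so from here the quotient a_1 repeats; the period length is 1.
Hence the expansion of sqrt(101) is a_0 = 10 followed by the repeating block 20 (period 1).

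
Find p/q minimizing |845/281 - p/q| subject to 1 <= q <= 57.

3/1

Expand x = 845/281 as a continued fraction with the Euclidean algorithm:
  845 = 3*281 + 2, so a_0 = 3.
  281 = 140*2 + 1, so a_1 = 140.
  2 = 2*1 + 0, so a_2 = 2.
so x = [3; 140, 2].
Convergents (p_i = a_i*p_{i-1} + p_{i-2}, q_i = a_i*q_{i-1} + q_{i-2} with p_{-2}=0, p_{-1}=1, q_{-2}=1, q_{-1}=0), until the denominator exceeds 57:
  i=0: a_0=3, p_0 = 3*1 + 0 = 3, q_0 = 3*0 + 1 = 1.
  i=1: a_1=140, p_1 = 140*3 + 1 = 421, q_1 = 140*1 + 0 = 140.
q_1 = 140 > 57, so the last convergent with denominator <= 57 is p_0/q_0 = 3/1.
The closest fraction with denominator <= 57 is either p_0/q_0 or the intermediate fraction (k*p_0 + p_{-1})/(k*q_0 + q_{-1}) with the largest k >= 1 whose denominator stays <= 57; these approach x as k grows, and every other convergent or intermediate fraction in range is farther away.
Largest k: floor((57 - q_{-1})/q_0) = floor((57 - 0)/1) = 57 (using the seeds p_{-1} = 1, q_{-1} = 0).
That gives (57*3 + 1)/(57*1 + 0) = 172/57.
Compare the errors: |x - 3/1| = |845*1 - 3*281|/(281*1) = 2/281, and |x - 172/57| = |845*57 - 172*281|/(281*57) = 167/16017.
Cross-multiplying, 2*16017 = 32034 < 46927 = 167*281, so 2/281 is smaller: the convergent 3/1 is closer to x than 172/57.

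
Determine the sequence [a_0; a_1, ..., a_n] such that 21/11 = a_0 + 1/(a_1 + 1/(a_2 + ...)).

Run the Euclidean algorithm on 21 and 11; the successive quotients are the partial quotients a_0, a_1, ... (each step inverts the fractional part left over by the previous one):
  21 = 1*11 + 10, so a_0 = 1.
  11 = 1*10 + 1, so a_1 = 1.
  10 = 10*1 + 0, so a_2 = 10.
The remainder reaches 0 after 3 divisions, so the expansion has 3 partial quotients, read off in order.

[1; 1, 10]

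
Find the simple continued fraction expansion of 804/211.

[3; 1, 4, 3, 1, 1, 1, 3]

Run the Euclidean algorithm on 804 and 211; the successive quotients are the partial quotients a_0, a_1, ... (each step inverts the fractional part left over by the previous one):
  804 = 3*211 + 171, so a_0 = 3.
  211 = 1*171 + 40, so a_1 = 1.
  171 = 4*40 + 11, so a_2 = 4.
  40 = 3*11 + 7, so a_3 = 3.
  11 = 1*7 + 4, so a_4 = 1.
  7 = 1*4 + 3, so a_5 = 1.
  4 = 1*3 + 1, so a_6 = 1.
  3 = 3*1 + 0, so a_7 = 3.
The remainder reaches 0 after 8 divisions, so the expansion has 8 partial quotients, read off in order.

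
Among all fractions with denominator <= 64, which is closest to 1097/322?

201/59

Expand x = 1097/322 as a continued fraction with the Euclidean algorithm:
  1097 = 3*322 + 131, so a_0 = 3.
  322 = 2*131 + 60, so a_1 = 2.
  131 = 2*60 + 11, so a_2 = 2.
  60 = 5*11 + 5, so a_3 = 5.
  11 = 2*5 + 1, so a_4 = 2.
  5 = 5*1 + 0, so a_5 = 5.
so x = [3; 2, 2, 5, 2, 5].
Convergents (p_i = a_i*p_{i-1} + p_{i-2}, q_i = a_i*q_{i-1} + q_{i-2} with p_{-2}=0, p_{-1}=1, q_{-2}=1, q_{-1}=0), until the denominator exceeds 64:
  i=0: a_0=3, p_0 = 3*1 + 0 = 3, q_0 = 3*0 + 1 = 1.
  i=1: a_1=2, p_1 = 2*3 + 1 = 7, q_1 = 2*1 + 0 = 2.
  i=2: a_2=2, p_2 = 2*7 + 3 = 17, q_2 = 2*2 + 1 = 5.
  i=3: a_3=5, p_3 = 5*17 + 7 = 92, q_3 = 5*5 + 2 = 27.
  i=4: a_4=2, p_4 = 2*92 + 17 = 201, q_4 = 2*27 + 5 = 59.
  i=5: a_5=5, p_5 = 5*201 + 92 = 1097, q_5 = 5*59 + 27 = 322.
q_5 = 322 > 64, so the last convergent with denominator <= 64 is p_4/q_4 = 201/59.
The closest fraction with denominator <= 64 is either p_4/q_4 or the intermediate fraction (k*p_4 + p_3)/(k*q_4 + q_3) with the largest k >= 1 whose denominator stays <= 64; these approach x as k grows, and every other convergent or intermediate fraction in range is farther away.
Largest k: floor((64 - q_3)/q_4) = floor((64 - 27)/59) = 0.
Since k = 0, no intermediate fraction beyond p_4/q_4 has denominator <= 64, so the convergent 201/59 is the closest (its error is |1097*59 - 201*322|/(322*59) = 1/18998).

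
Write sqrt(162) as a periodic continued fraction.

[12; (1, 2, 1, 2, 12, 2, 1, 2, 1, 24)]

Write x_i = (sqrt(162) + m_i)/d_i with (m_0, d_0) = (0, 1). a_0 = floor(sqrt(162)) = 12, since 12^2 = 144 <= 162 < 169 = 13^2.
Iterate m_{i+1} = d_i*a_i - m_i, d_{i+1} = (162 - m_{i+1}^2)/d_i, a_{i+1} = floor((a_0 + m_{i+1})/d_{i+1}):
  m_1 = 1*12 - 0 = 12, d_1 = (162 - 12^2)/1 = 18/1 = 18, a_1 = floor((12 + 12)/18) = 1.
  m_2 = 18*1 - 12 = 6, d_2 = (162 - 6^2)/18 = 126/18 = 7, a_2 = floor((12 + 6)/7) = 2.
  m_3 = 7*2 - 6 = 8, d_3 = (162 - 8^2)/7 = 98/7 = 14, a_3 = floor((12 + 8)/14) = 1.
  m_4 = 14*1 - 8 = 6, d_4 = (162 - 6^2)/14 = 126/14 = 9, a_4 = floor((12 + 6)/9) = 2.
  m_5 = 9*2 - 6 = 12, d_5 = (162 - 12^2)/9 = 18/9 = 2, a_5 = floor((12 + 12)/2) = 12.
  m_6 = 2*12 - 12 = 12, d_6 = (162 - 12^2)/2 = 18/2 = 9, a_6 = floor((12 + 12)/9) = 2.
  m_7 = 9*2 - 12 = 6, d_7 = (162 - 6^2)/9 = 126/9 = 14, a_7 = floor((12 + 6)/14) = 1.
  m_8 = 14*1 - 6 = 8, d_8 = (162 - 8^2)/14 = 98/14 = 7, a_8 = floor((12 + 8)/7) = 2.
  m_9 = 7*2 - 8 = 6, d_9 = (162 - 6^2)/7 = 126/7 = 18, a_9 = floor((12 + 6)/18) = 1.
  m_10 = 18*1 - 6 = 12, d_10 = (162 - 12^2)/18 = 18/18 = 1, a_10 = floor((12 + 12)/1) = 24.
  m_11 = 1*24 - 12 = 12, d_11 = (162 - 12^2)/1 = 18/1 = 18: (m_11, d_11) = (m_1, d_1) = (12, 18), so from here the quotients repeat a_1, ..., a_10; the period length is 10.
Hence the expansion of sqrt(162) is a_0 = 12 followed by the repeating block 1, 2, 1, 2, 12, 2, 1, 2, 1, 24 (period 10).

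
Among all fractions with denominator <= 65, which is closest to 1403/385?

Expand x = 1403/385 as a continued fraction with the Euclidean algorithm:
  1403 = 3*385 + 248, so a_0 = 3.
  385 = 1*248 + 137, so a_1 = 1.
  248 = 1*137 + 111, so a_2 = 1.
  137 = 1*111 + 26, so a_3 = 1.
  111 = 4*26 + 7, so a_4 = 4.
  26 = 3*7 + 5, so a_5 = 3.
  7 = 1*5 + 2, so a_6 = 1.
  5 = 2*2 + 1, so a_7 = 2.
  2 = 2*1 + 0, so a_8 = 2.
so x = [3; 1, 1, 1, 4, 3, 1, 2, 2].
Convergents (p_i = a_i*p_{i-1} + p_{i-2}, q_i = a_i*q_{i-1} + q_{i-2} with p_{-2}=0, p_{-1}=1, q_{-2}=1, q_{-1}=0), until the denominator exceeds 65:
  i=0: a_0=3, p_0 = 3*1 + 0 = 3, q_0 = 3*0 + 1 = 1.
  i=1: a_1=1, p_1 = 1*3 + 1 = 4, q_1 = 1*1 + 0 = 1.
  i=2: a_2=1, p_2 = 1*4 + 3 = 7, q_2 = 1*1 + 1 = 2.
  i=3: a_3=1, p_3 = 1*7 + 4 = 11, q_3 = 1*2 + 1 = 3.
  i=4: a_4=4, p_4 = 4*11 + 7 = 51, q_4 = 4*3 + 2 = 14.
  i=5: a_5=3, p_5 = 3*51 + 11 = 164, q_5 = 3*14 + 3 = 45.
  i=6: a_6=1, p_6 = 1*164 + 51 = 215, q_6 = 1*45 + 14 = 59.
  i=7: a_7=2, p_7 = 2*215 + 164 = 594, q_7 = 2*59 + 45 = 163.
q_7 = 163 > 65, so the last convergent with denominator <= 65 is p_6/q_6 = 215/59.
The closest fraction with denominator <= 65 is either p_6/q_6 or the intermediate fraction (k*p_6 + p_5)/(k*q_6 + q_5) with the largest k >= 1 whose denominator stays <= 65; these approach x as k grows, and every other convergent or intermediate fraction in range is farther away.
Largest k: floor((65 - q_5)/q_6) = floor((65 - 45)/59) = 0.
Since k = 0, no intermediate fraction beyond p_6/q_6 has denominator <= 65, so the convergent 215/59 is the closest (its error is |1403*59 - 215*385|/(385*59) = 2/22715).

215/59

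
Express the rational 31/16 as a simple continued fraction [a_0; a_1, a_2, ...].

[1; 1, 15]

Run the Euclidean algorithm on 31 and 16; the successive quotients are the partial quotients a_0, a_1, ... (each step inverts the fractional part left over by the previous one):
  31 = 1*16 + 15, so a_0 = 1.
  16 = 1*15 + 1, so a_1 = 1.
  15 = 15*1 + 0, so a_2 = 15.
The remainder reaches 0 after 3 divisions, so the expansion has 3 partial quotients, read off in order.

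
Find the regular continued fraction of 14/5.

Run the Euclidean algorithm on 14 and 5; the successive quotients are the partial quotients a_0, a_1, ... (each step inverts the fractional part left over by the previous one):
  14 = 2*5 + 4, so a_0 = 2.
  5 = 1*4 + 1, so a_1 = 1.
  4 = 4*1 + 0, so a_2 = 4.
The remainder reaches 0 after 3 divisions, so the expansion has 3 partial quotients, read off in order.

[2; 1, 4]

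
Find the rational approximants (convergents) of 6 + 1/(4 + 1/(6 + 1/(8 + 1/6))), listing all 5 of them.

6/1, 25/4, 156/25, 1273/204, 7794/1249

Using the convergent recurrence p_i = a_i*p_{i-1} + p_{i-2}, q_i = a_i*q_{i-1} + q_{i-2} with p_{-2}=0, p_{-1}=1, q_{-2}=1, q_{-1}=0:
  i=0: a_0=6, p_0 = 6*1 + 0 = 6, q_0 = 6*0 + 1 = 1.
  i=1: a_1=4, p_1 = 4*6 + 1 = 25, q_1 = 4*1 + 0 = 4.
  i=2: a_2=6, p_2 = 6*25 + 6 = 156, q_2 = 6*4 + 1 = 25.
  i=3: a_3=8, p_3 = 8*156 + 25 = 1273, q_3 = 8*25 + 4 = 204.
  i=4: a_4=6, p_4 = 6*1273 + 156 = 7794, q_4 = 6*204 + 25 = 1249.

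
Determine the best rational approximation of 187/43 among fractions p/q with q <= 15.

Expand x = 187/43 as a continued fraction with the Euclidean algorithm:
  187 = 4*43 + 15, so a_0 = 4.
  43 = 2*15 + 13, so a_1 = 2.
  15 = 1*13 + 2, so a_2 = 1.
  13 = 6*2 + 1, so a_3 = 6.
  2 = 2*1 + 0, so a_4 = 2.
so x = [4; 2, 1, 6, 2].
Convergents (p_i = a_i*p_{i-1} + p_{i-2}, q_i = a_i*q_{i-1} + q_{i-2} with p_{-2}=0, p_{-1}=1, q_{-2}=1, q_{-1}=0), until the denominator exceeds 15:
  i=0: a_0=4, p_0 = 4*1 + 0 = 4, q_0 = 4*0 + 1 = 1.
  i=1: a_1=2, p_1 = 2*4 + 1 = 9, q_1 = 2*1 + 0 = 2.
  i=2: a_2=1, p_2 = 1*9 + 4 = 13, q_2 = 1*2 + 1 = 3.
  i=3: a_3=6, p_3 = 6*13 + 9 = 87, q_3 = 6*3 + 2 = 20.
q_3 = 20 > 15, so the last convergent with denominator <= 15 is p_2/q_2 = 13/3.
The closest fraction with denominator <= 15 is either p_2/q_2 or the intermediate fraction (k*p_2 + p_1)/(k*q_2 + q_1) with the largest k >= 1 whose denominator stays <= 15; these approach x as k grows, and every other convergent or intermediate fraction in range is farther away.
Largest k: floor((15 - q_1)/q_2) = floor((15 - 2)/3) = 4.
That gives (4*13 + 9)/(4*3 + 2) = 61/14.
Compare the errors: |x - 13/3| = |187*3 - 13*43|/(43*3) = 2/129, and |x - 61/14| = |187*14 - 61*43|/(43*14) = 5/602.
Cross-multiplying, 5*129 = 645 < 1204 = 2*602, so 5/602 is smaller: the intermediate fraction 61/14 is closer to x than 13/3.

61/14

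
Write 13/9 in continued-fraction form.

[1; 2, 4]

Run the Euclidean algorithm on 13 and 9; the successive quotients are the partial quotients a_0, a_1, ... (each step inverts the fractional part left over by the previous one):
  13 = 1*9 + 4, so a_0 = 1.
  9 = 2*4 + 1, so a_1 = 2.
  4 = 4*1 + 0, so a_2 = 4.
The remainder reaches 0 after 3 divisions, so the expansion has 3 partial quotients, read off in order.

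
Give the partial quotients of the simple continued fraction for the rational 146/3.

Run the Euclidean algorithm on 146 and 3; the successive quotients are the partial quotients a_0, a_1, ... (each step inverts the fractional part left over by the previous one):
  146 = 48*3 + 2, so a_0 = 48.
  3 = 1*2 + 1, so a_1 = 1.
  2 = 2*1 + 0, so a_2 = 2.
The remainder reaches 0 after 3 divisions, so the expansion has 3 partial quotients, read off in order.

[48; 1, 2]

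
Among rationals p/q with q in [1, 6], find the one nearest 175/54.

13/4

Expand x = 175/54 as a continued fraction with the Euclidean algorithm:
  175 = 3*54 + 13, so a_0 = 3.
  54 = 4*13 + 2, so a_1 = 4.
  13 = 6*2 + 1, so a_2 = 6.
  2 = 2*1 + 0, so a_3 = 2.
so x = [3; 4, 6, 2].
Convergents (p_i = a_i*p_{i-1} + p_{i-2}, q_i = a_i*q_{i-1} + q_{i-2} with p_{-2}=0, p_{-1}=1, q_{-2}=1, q_{-1}=0), until the denominator exceeds 6:
  i=0: a_0=3, p_0 = 3*1 + 0 = 3, q_0 = 3*0 + 1 = 1.
  i=1: a_1=4, p_1 = 4*3 + 1 = 13, q_1 = 4*1 + 0 = 4.
  i=2: a_2=6, p_2 = 6*13 + 3 = 81, q_2 = 6*4 + 1 = 25.
q_2 = 25 > 6, so the last convergent with denominator <= 6 is p_1/q_1 = 13/4.
The closest fraction with denominator <= 6 is either p_1/q_1 or the intermediate fraction (k*p_1 + p_0)/(k*q_1 + q_0) with the largest k >= 1 whose denominator stays <= 6; these approach x as k grows, and every other convergent or intermediate fraction in range is farther away.
Largest k: floor((6 - q_0)/q_1) = floor((6 - 1)/4) = 1.
That gives (1*13 + 3)/(1*4 + 1) = 16/5.
Compare the errors: |x - 13/4| = |175*4 - 13*54|/(54*4) = 2/216, and |x - 16/5| = |175*5 - 16*54|/(54*5) = 11/270.
Cross-multiplying, 2*270 = 540 < 2376 = 11*216, so 2/216 is smaller: the convergent 13/4 is closer to x than 16/5.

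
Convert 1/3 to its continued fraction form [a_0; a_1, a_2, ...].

Run the Euclidean algorithm on 1 and 3; the successive quotients are the partial quotients a_0, a_1, ... (each step inverts the fractional part left over by the previous one):
  1 = 0*3 + 1, so a_0 = 0.
  3 = 3*1 + 0, so a_1 = 3.
The remainder reaches 0 after 2 divisions, so the expansion has 2 partial quotients, read off in order.

[0; 3]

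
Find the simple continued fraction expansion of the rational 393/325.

[1; 4, 1, 3, 1, 1, 7]

Run the Euclidean algorithm on 393 and 325; the successive quotients are the partial quotients a_0, a_1, ... (each step inverts the fractional part left over by the previous one):
  393 = 1*325 + 68, so a_0 = 1.
  325 = 4*68 + 53, so a_1 = 4.
  68 = 1*53 + 15, so a_2 = 1.
  53 = 3*15 + 8, so a_3 = 3.
  15 = 1*8 + 7, so a_4 = 1.
  8 = 1*7 + 1, so a_5 = 1.
  7 = 7*1 + 0, so a_6 = 7.
The remainder reaches 0 after 7 divisions, so the expansion has 7 partial quotients, read off in order.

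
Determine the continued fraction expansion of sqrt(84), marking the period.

[9; (6, 18)]

Write x_i = (sqrt(84) + m_i)/d_i with (m_0, d_0) = (0, 1). a_0 = floor(sqrt(84)) = 9, since 9^2 = 81 <= 84 < 100 = 10^2.
Iterate m_{i+1} = d_i*a_i - m_i, d_{i+1} = (84 - m_{i+1}^2)/d_i, a_{i+1} = floor((a_0 + m_{i+1})/d_{i+1}):
  m_1 = 1*9 - 0 = 9, d_1 = (84 - 9^2)/1 = 3/1 = 3, a_1 = floor((9 + 9)/3) = 6.
  m_2 = 3*6 - 9 = 9, d_2 = (84 - 9^2)/3 = 3/3 = 1, a_2 = floor((9 + 9)/1) = 18.
  m_3 = 1*18 - 9 = 9, d_3 = (84 - 9^2)/1 = 3/1 = 3: (m_3, d_3) = (m_1, d_1) = (9, 3), so from here the quotients repeat a_1, a_2; the period length is 2.
Hence the expansion of sqrt(84) is a_0 = 9 followed by the repeating block 6, 18 (period 2).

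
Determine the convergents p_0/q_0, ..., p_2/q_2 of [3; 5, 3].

Using the convergent recurrence p_i = a_i*p_{i-1} + p_{i-2}, q_i = a_i*q_{i-1} + q_{i-2} with p_{-2}=0, p_{-1}=1, q_{-2}=1, q_{-1}=0:
  i=0: a_0=3, p_0 = 3*1 + 0 = 3, q_0 = 3*0 + 1 = 1.
  i=1: a_1=5, p_1 = 5*3 + 1 = 16, q_1 = 5*1 + 0 = 5.
  i=2: a_2=3, p_2 = 3*16 + 3 = 51, q_2 = 3*5 + 1 = 16.

3/1, 16/5, 51/16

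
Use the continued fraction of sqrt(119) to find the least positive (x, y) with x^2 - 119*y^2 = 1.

(x, y) = (120, 11)

First expand sqrt(119) as a continued fraction. With x_i = (sqrt(119) + m_i)/d_i and (m_0, d_0) = (0, 1): a_0 = floor(sqrt(119)) = 10, since 10^2 = 100 <= 119 < 121 = 11^2.
Iterate m_{i+1} = d_i*a_i - m_i, d_{i+1} = (119 - m_{i+1}^2)/d_i, a_{i+1} = floor((a_0 + m_{i+1})/d_{i+1}):
  m_1 = 1*10 - 0 = 10, d_1 = (119 - 10^2)/1 = 19/1 = 19, a_1 = floor((10 + 10)/19) = 1.
  m_2 = 19*1 - 10 = 9, d_2 = (119 - 9^2)/19 = 38/19 = 2, a_2 = floor((10 + 9)/2) = 9.
  m_3 = 2*9 - 9 = 9, d_3 = (119 - 9^2)/2 = 38/2 = 19, a_3 = floor((10 + 9)/19) = 1.
  m_4 = 19*1 - 9 = 10, d_4 = (119 - 10^2)/19 = 19/19 = 1, a_4 = floor((10 + 10)/1) = 20.
  m_5 = 1*20 - 10 = 10, d_5 = (119 - 10^2)/1 = 19/1 = 19: (m_5, d_5) = (m_1, d_1) = (10, 19), so from here the quotients repeat a_1, ..., a_4; the period length is 4.
So sqrt(119) = [10; (1, 9, 1, 20)] with period length k = 4.
k is even, so the fundamental solution of x^2 - 119y^2 = 1 is (p_{k-1}, q_{k-1}) = (p_3, q_3); compute convergents through index 3.
Convergents (p_i = a_i*p_{i-1} + p_{i-2}, q_i = a_i*q_{i-1} + q_{i-2} with p_{-2}=0, p_{-1}=1, q_{-2}=1, q_{-1}=0):
  i=0: a_0=10, p_0 = 10*1 + 0 = 10, q_0 = 10*0 + 1 = 1.
  i=1: a_1=1, p_1 = 1*10 + 1 = 11, q_1 = 1*1 + 0 = 1.
  i=2: a_2=9, p_2 = 9*11 + 10 = 109, q_2 = 9*1 + 1 = 10.
  i=3: a_3=1, p_3 = 1*109 + 11 = 120, q_3 = 1*10 + 1 = 11.
Check: 120^2 - 119*11^2 = 14400 - 14399 = 1, so (x, y) = (120, 11) solves the equation, and by the theorem it is the least positive solution.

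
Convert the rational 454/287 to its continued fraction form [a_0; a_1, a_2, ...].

[1; 1, 1, 2, 1, 1, 4, 5]

Run the Euclidean algorithm on 454 and 287; the successive quotients are the partial quotients a_0, a_1, ... (each step inverts the fractional part left over by the previous one):
  454 = 1*287 + 167, so a_0 = 1.
  287 = 1*167 + 120, so a_1 = 1.
  167 = 1*120 + 47, so a_2 = 1.
  120 = 2*47 + 26, so a_3 = 2.
  47 = 1*26 + 21, so a_4 = 1.
  26 = 1*21 + 5, so a_5 = 1.
  21 = 4*5 + 1, so a_6 = 4.
  5 = 5*1 + 0, so a_7 = 5.
The remainder reaches 0 after 8 divisions, so the expansion has 8 partial quotients, read off in order.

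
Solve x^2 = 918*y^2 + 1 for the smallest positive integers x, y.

(x, y) = (4120901, 136010)

First expand sqrt(918) as a continued fraction. With x_i = (sqrt(918) + m_i)/d_i and (m_0, d_0) = (0, 1): a_0 = floor(sqrt(918)) = 30, since 30^2 = 900 <= 918 < 961 = 31^2.
Iterate m_{i+1} = d_i*a_i - m_i, d_{i+1} = (918 - m_{i+1}^2)/d_i, a_{i+1} = floor((a_0 + m_{i+1})/d_{i+1}):
  m_1 = 1*30 - 0 = 30, d_1 = (918 - 30^2)/1 = 18/1 = 18, a_1 = floor((30 + 30)/18) = 3.
  m_2 = 18*3 - 30 = 24, d_2 = (918 - 24^2)/18 = 342/18 = 19, a_2 = floor((30 + 24)/19) = 2.
  m_3 = 19*2 - 24 = 14, d_3 = (918 - 14^2)/19 = 722/19 = 38, a_3 = floor((30 + 14)/38) = 1.
  m_4 = 38*1 - 14 = 24, d_4 = (918 - 24^2)/38 = 342/38 = 9, a_4 = floor((30 + 24)/9) = 6.
  m_5 = 9*6 - 24 = 30, d_5 = (918 - 30^2)/9 = 18/9 = 2, a_5 = floor((30 + 30)/2) = 30.
  m_6 = 2*30 - 30 = 30, d_6 = (918 - 30^2)/2 = 18/2 = 9, a_6 = floor((30 + 30)/9) = 6.
  m_7 = 9*6 - 30 = 24, d_7 = (918 - 24^2)/9 = 342/9 = 38, a_7 = floor((30 + 24)/38) = 1.
  m_8 = 38*1 - 24 = 14, d_8 = (918 - 14^2)/38 = 722/38 = 19, a_8 = floor((30 + 14)/19) = 2.
  m_9 = 19*2 - 14 = 24, d_9 = (918 - 24^2)/19 = 342/19 = 18, a_9 = floor((30 + 24)/18) = 3.
  m_10 = 18*3 - 24 = 30, d_10 = (918 - 30^2)/18 = 18/18 = 1, a_10 = floor((30 + 30)/1) = 60.
  m_11 = 1*60 - 30 = 30, d_11 = (918 - 30^2)/1 = 18/1 = 18: (m_11, d_11) = (m_1, d_1) = (30, 18), so from here the quotients repeat a_1, ..., a_10; the period length is 10.
So sqrt(918) = [30; (3, 2, 1, 6, 30, 6, 1, 2, 3, 60)] with period length k = 10.
k is even, so the fundamental solution of x^2 - 918y^2 = 1 is (p_{k-1}, q_{k-1}) = (p_9, q_9); compute convergents through index 9.
Convergents (p_i = a_i*p_{i-1} + p_{i-2}, q_i = a_i*q_{i-1} + q_{i-2} with p_{-2}=0, p_{-1}=1, q_{-2}=1, q_{-1}=0):
  i=0: a_0=30, p_0 = 30*1 + 0 = 30, q_0 = 30*0 + 1 = 1.
  i=1: a_1=3, p_1 = 3*30 + 1 = 91, q_1 = 3*1 + 0 = 3.
  i=2: a_2=2, p_2 = 2*91 + 30 = 212, q_2 = 2*3 + 1 = 7.
  i=3: a_3=1, p_3 = 1*212 + 91 = 303, q_3 = 1*7 + 3 = 10.
  i=4: a_4=6, p_4 = 6*303 + 212 = 2030, q_4 = 6*10 + 7 = 67.
  i=5: a_5=30, p_5 = 30*2030 + 303 = 61203, q_5 = 30*67 + 10 = 2020.
  i=6: a_6=6, p_6 = 6*61203 + 2030 = 369248, q_6 = 6*2020 + 67 = 12187.
  i=7: a_7=1, p_7 = 1*369248 + 61203 = 430451, q_7 = 1*12187 + 2020 = 14207.
  i=8: a_8=2, p_8 = 2*430451 + 369248 = 1230150, q_8 = 2*14207 + 12187 = 40601.
  i=9: a_9=3, p_9 = 3*1230150 + 430451 = 4120901, q_9 = 3*40601 + 14207 = 136010.
Check: 4120901^2 - 918*136010^2 = 16981825051801 - 16981825051800 = 1, so (x, y) = (4120901, 136010) solves the equation, and by the theorem it is the least positive solution.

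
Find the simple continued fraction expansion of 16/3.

[5; 3]

Run the Euclidean algorithm on 16 and 3; the successive quotients are the partial quotients a_0, a_1, ... (each step inverts the fractional part left over by the previous one):
  16 = 5*3 + 1, so a_0 = 5.
  3 = 3*1 + 0, so a_1 = 3.
The remainder reaches 0 after 2 divisions, so the expansion has 2 partial quotients, read off in order.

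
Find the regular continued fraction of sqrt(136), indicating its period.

[11; (1, 1, 1, 22)]

Write x_i = (sqrt(136) + m_i)/d_i with (m_0, d_0) = (0, 1). a_0 = floor(sqrt(136)) = 11, since 11^2 = 121 <= 136 < 144 = 12^2.
Iterate m_{i+1} = d_i*a_i - m_i, d_{i+1} = (136 - m_{i+1}^2)/d_i, a_{i+1} = floor((a_0 + m_{i+1})/d_{i+1}):
  m_1 = 1*11 - 0 = 11, d_1 = (136 - 11^2)/1 = 15/1 = 15, a_1 = floor((11 + 11)/15) = 1.
  m_2 = 15*1 - 11 = 4, d_2 = (136 - 4^2)/15 = 120/15 = 8, a_2 = floor((11 + 4)/8) = 1.
  m_3 = 8*1 - 4 = 4, d_3 = (136 - 4^2)/8 = 120/8 = 15, a_3 = floor((11 + 4)/15) = 1.
  m_4 = 15*1 - 4 = 11, d_4 = (136 - 11^2)/15 = 15/15 = 1, a_4 = floor((11 + 11)/1) = 22.
  m_5 = 1*22 - 11 = 11, d_5 = (136 - 11^2)/1 = 15/1 = 15: (m_5, d_5) = (m_1, d_1) = (11, 15), so from here the quotients repeat a_1, ..., a_4; the period length is 4.
Hence the expansion of sqrt(136) is a_0 = 11 followed by the repeating block 1, 1, 1, 22 (period 4).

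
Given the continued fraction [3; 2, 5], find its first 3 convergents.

Using the convergent recurrence p_i = a_i*p_{i-1} + p_{i-2}, q_i = a_i*q_{i-1} + q_{i-2} with p_{-2}=0, p_{-1}=1, q_{-2}=1, q_{-1}=0:
  i=0: a_0=3, p_0 = 3*1 + 0 = 3, q_0 = 3*0 + 1 = 1.
  i=1: a_1=2, p_1 = 2*3 + 1 = 7, q_1 = 2*1 + 0 = 2.
  i=2: a_2=5, p_2 = 5*7 + 3 = 38, q_2 = 5*2 + 1 = 11.

3/1, 7/2, 38/11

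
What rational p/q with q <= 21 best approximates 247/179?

29/21

Expand x = 247/179 as a continued fraction with the Euclidean algorithm:
  247 = 1*179 + 68, so a_0 = 1.
  179 = 2*68 + 43, so a_1 = 2.
  68 = 1*43 + 25, so a_2 = 1.
  43 = 1*25 + 18, so a_3 = 1.
  25 = 1*18 + 7, so a_4 = 1.
  18 = 2*7 + 4, so a_5 = 2.
  7 = 1*4 + 3, so a_6 = 1.
  4 = 1*3 + 1, so a_7 = 1.
  3 = 3*1 + 0, so a_8 = 3.
so x = [1; 2, 1, 1, 1, 2, 1, 1, 3].
Convergents (p_i = a_i*p_{i-1} + p_{i-2}, q_i = a_i*q_{i-1} + q_{i-2} with p_{-2}=0, p_{-1}=1, q_{-2}=1, q_{-1}=0), until the denominator exceeds 21:
  i=0: a_0=1, p_0 = 1*1 + 0 = 1, q_0 = 1*0 + 1 = 1.
  i=1: a_1=2, p_1 = 2*1 + 1 = 3, q_1 = 2*1 + 0 = 2.
  i=2: a_2=1, p_2 = 1*3 + 1 = 4, q_2 = 1*2 + 1 = 3.
  i=3: a_3=1, p_3 = 1*4 + 3 = 7, q_3 = 1*3 + 2 = 5.
  i=4: a_4=1, p_4 = 1*7 + 4 = 11, q_4 = 1*5 + 3 = 8.
  i=5: a_5=2, p_5 = 2*11 + 7 = 29, q_5 = 2*8 + 5 = 21.
  i=6: a_6=1, p_6 = 1*29 + 11 = 40, q_6 = 1*21 + 8 = 29.
q_6 = 29 > 21, so the last convergent with denominator <= 21 is p_5/q_5 = 29/21.
The closest fraction with denominator <= 21 is either p_5/q_5 or the intermediate fraction (k*p_5 + p_4)/(k*q_5 + q_4) with the largest k >= 1 whose denominator stays <= 21; these approach x as k grows, and every other convergent or intermediate fraction in range is farther away.
Largest k: floor((21 - q_4)/q_5) = floor((21 - 8)/21) = 0.
Since k = 0, no intermediate fraction beyond p_5/q_5 has denominator <= 21, so the convergent 29/21 is the closest (its error is |247*21 - 29*179|/(179*21) = 4/3759).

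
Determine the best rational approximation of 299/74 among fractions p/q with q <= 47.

101/25

Expand x = 299/74 as a continued fraction with the Euclidean algorithm:
  299 = 4*74 + 3, so a_0 = 4.
  74 = 24*3 + 2, so a_1 = 24.
  3 = 1*2 + 1, so a_2 = 1.
  2 = 2*1 + 0, so a_3 = 2.
so x = [4; 24, 1, 2].
Convergents (p_i = a_i*p_{i-1} + p_{i-2}, q_i = a_i*q_{i-1} + q_{i-2} with p_{-2}=0, p_{-1}=1, q_{-2}=1, q_{-1}=0), until the denominator exceeds 47:
  i=0: a_0=4, p_0 = 4*1 + 0 = 4, q_0 = 4*0 + 1 = 1.
  i=1: a_1=24, p_1 = 24*4 + 1 = 97, q_1 = 24*1 + 0 = 24.
  i=2: a_2=1, p_2 = 1*97 + 4 = 101, q_2 = 1*24 + 1 = 25.
  i=3: a_3=2, p_3 = 2*101 + 97 = 299, q_3 = 2*25 + 24 = 74.
q_3 = 74 > 47, so the last convergent with denominator <= 47 is p_2/q_2 = 101/25.
The closest fraction with denominator <= 47 is either p_2/q_2 or the intermediate fraction (k*p_2 + p_1)/(k*q_2 + q_1) with the largest k >= 1 whose denominator stays <= 47; these approach x as k grows, and every other convergent or intermediate fraction in range is farther away.
Largest k: floor((47 - q_1)/q_2) = floor((47 - 24)/25) = 0.
Since k = 0, no intermediate fraction beyond p_2/q_2 has denominator <= 47, so the convergent 101/25 is the closest (its error is |299*25 - 101*74|/(74*25) = 1/1850).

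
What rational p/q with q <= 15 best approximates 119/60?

Expand x = 119/60 as a continued fraction with the Euclidean algorithm:
  119 = 1*60 + 59, so a_0 = 1.
  60 = 1*59 + 1, so a_1 = 1.
  59 = 59*1 + 0, so a_2 = 59.
so x = [1; 1, 59].
Convergents (p_i = a_i*p_{i-1} + p_{i-2}, q_i = a_i*q_{i-1} + q_{i-2} with p_{-2}=0, p_{-1}=1, q_{-2}=1, q_{-1}=0), until the denominator exceeds 15:
  i=0: a_0=1, p_0 = 1*1 + 0 = 1, q_0 = 1*0 + 1 = 1.
  i=1: a_1=1, p_1 = 1*1 + 1 = 2, q_1 = 1*1 + 0 = 1.
  i=2: a_2=59, p_2 = 59*2 + 1 = 119, q_2 = 59*1 + 1 = 60.
q_2 = 60 > 15, so the last convergent with denominator <= 15 is p_1/q_1 = 2/1.
The closest fraction with denominator <= 15 is either p_1/q_1 or the intermediate fraction (k*p_1 + p_0)/(k*q_1 + q_0) with the largest k >= 1 whose denominator stays <= 15; these approach x as k grows, and every other convergent or intermediate fraction in range is farther away.
Largest k: floor((15 - q_0)/q_1) = floor((15 - 1)/1) = 14.
That gives (14*2 + 1)/(14*1 + 1) = 29/15.
Compare the errors: |x - 2/1| = |119*1 - 2*60|/(60*1) = 1/60, and |x - 29/15| = |119*15 - 29*60|/(60*15) = 45/900.
Cross-multiplying, 1*900 = 900 < 2700 = 45*60, so 1/60 is smaller: the convergent 2/1 is closer to x than 29/15.

2/1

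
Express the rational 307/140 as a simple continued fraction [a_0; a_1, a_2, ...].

Run the Euclidean algorithm on 307 and 140; the successive quotients are the partial quotients a_0, a_1, ... (each step inverts the fractional part left over by the previous one):
  307 = 2*140 + 27, so a_0 = 2.
  140 = 5*27 + 5, so a_1 = 5.
  27 = 5*5 + 2, so a_2 = 5.
  5 = 2*2 + 1, so a_3 = 2.
  2 = 2*1 + 0, so a_4 = 2.
The remainder reaches 0 after 5 divisions, so the expansion has 5 partial quotients, read off in order.

[2; 5, 5, 2, 2]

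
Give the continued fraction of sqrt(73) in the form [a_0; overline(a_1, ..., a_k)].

[8; overline(1, 1, 5, 5, 1, 1, 16)]

Write x_i = (sqrt(73) + m_i)/d_i with (m_0, d_0) = (0, 1). a_0 = floor(sqrt(73)) = 8, since 8^2 = 64 <= 73 < 81 = 9^2.
Iterate m_{i+1} = d_i*a_i - m_i, d_{i+1} = (73 - m_{i+1}^2)/d_i, a_{i+1} = floor((a_0 + m_{i+1})/d_{i+1}):
  m_1 = 1*8 - 0 = 8, d_1 = (73 - 8^2)/1 = 9/1 = 9, a_1 = floor((8 + 8)/9) = 1.
  m_2 = 9*1 - 8 = 1, d_2 = (73 - 1^2)/9 = 72/9 = 8, a_2 = floor((8 + 1)/8) = 1.
  m_3 = 8*1 - 1 = 7, d_3 = (73 - 7^2)/8 = 24/8 = 3, a_3 = floor((8 + 7)/3) = 5.
  m_4 = 3*5 - 7 = 8, d_4 = (73 - 8^2)/3 = 9/3 = 3, a_4 = floor((8 + 8)/3) = 5.
  m_5 = 3*5 - 8 = 7, d_5 = (73 - 7^2)/3 = 24/3 = 8, a_5 = floor((8 + 7)/8) = 1.
  m_6 = 8*1 - 7 = 1, d_6 = (73 - 1^2)/8 = 72/8 = 9, a_6 = floor((8 + 1)/9) = 1.
  m_7 = 9*1 - 1 = 8, d_7 = (73 - 8^2)/9 = 9/9 = 1, a_7 = floor((8 + 8)/1) = 16.
  m_8 = 1*16 - 8 = 8, d_8 = (73 - 8^2)/1 = 9/1 = 9: (m_8, d_8) = (m_1, d_1) = (8, 9), so from here the quotients repeat a_1, ..., a_7; the period length is 7.
Hence the expansion of sqrt(73) is a_0 = 8 followed by the repeating block 1, 1, 5, 5, 1, 1, 16 (period 7).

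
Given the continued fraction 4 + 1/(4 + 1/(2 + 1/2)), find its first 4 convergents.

4/1, 17/4, 38/9, 93/22

Using the convergent recurrence p_i = a_i*p_{i-1} + p_{i-2}, q_i = a_i*q_{i-1} + q_{i-2} with p_{-2}=0, p_{-1}=1, q_{-2}=1, q_{-1}=0:
  i=0: a_0=4, p_0 = 4*1 + 0 = 4, q_0 = 4*0 + 1 = 1.
  i=1: a_1=4, p_1 = 4*4 + 1 = 17, q_1 = 4*1 + 0 = 4.
  i=2: a_2=2, p_2 = 2*17 + 4 = 38, q_2 = 2*4 + 1 = 9.
  i=3: a_3=2, p_3 = 2*38 + 17 = 93, q_3 = 2*9 + 4 = 22.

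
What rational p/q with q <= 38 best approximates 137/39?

130/37

Expand x = 137/39 as a continued fraction with the Euclidean algorithm:
  137 = 3*39 + 20, so a_0 = 3.
  39 = 1*20 + 19, so a_1 = 1.
  20 = 1*19 + 1, so a_2 = 1.
  19 = 19*1 + 0, so a_3 = 19.
so x = [3; 1, 1, 19].
Convergents (p_i = a_i*p_{i-1} + p_{i-2}, q_i = a_i*q_{i-1} + q_{i-2} with p_{-2}=0, p_{-1}=1, q_{-2}=1, q_{-1}=0), until the denominator exceeds 38:
  i=0: a_0=3, p_0 = 3*1 + 0 = 3, q_0 = 3*0 + 1 = 1.
  i=1: a_1=1, p_1 = 1*3 + 1 = 4, q_1 = 1*1 + 0 = 1.
  i=2: a_2=1, p_2 = 1*4 + 3 = 7, q_2 = 1*1 + 1 = 2.
  i=3: a_3=19, p_3 = 19*7 + 4 = 137, q_3 = 19*2 + 1 = 39.
q_3 = 39 > 38, so the last convergent with denominator <= 38 is p_2/q_2 = 7/2.
The closest fraction with denominator <= 38 is either p_2/q_2 or the intermediate fraction (k*p_2 + p_1)/(k*q_2 + q_1) with the largest k >= 1 whose denominator stays <= 38; these approach x as k grows, and every other convergent or intermediate fraction in range is farther away.
Largest k: floor((38 - q_1)/q_2) = floor((38 - 1)/2) = 18.
That gives (18*7 + 4)/(18*2 + 1) = 130/37.
Compare the errors: |x - 7/2| = |137*2 - 7*39|/(39*2) = 1/78, and |x - 130/37| = |137*37 - 130*39|/(39*37) = 1/1443.
Cross-multiplying, 1*78 = 78 < 1443 = 1*1443, so 1/1443 is smaller: the intermediate fraction 130/37 is closer to x than 7/2.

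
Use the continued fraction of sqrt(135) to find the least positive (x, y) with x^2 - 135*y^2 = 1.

First expand sqrt(135) as a continued fraction. With x_i = (sqrt(135) + m_i)/d_i and (m_0, d_0) = (0, 1): a_0 = floor(sqrt(135)) = 11, since 11^2 = 121 <= 135 < 144 = 12^2.
Iterate m_{i+1} = d_i*a_i - m_i, d_{i+1} = (135 - m_{i+1}^2)/d_i, a_{i+1} = floor((a_0 + m_{i+1})/d_{i+1}):
  m_1 = 1*11 - 0 = 11, d_1 = (135 - 11^2)/1 = 14/1 = 14, a_1 = floor((11 + 11)/14) = 1.
  m_2 = 14*1 - 11 = 3, d_2 = (135 - 3^2)/14 = 126/14 = 9, a_2 = floor((11 + 3)/9) = 1.
  m_3 = 9*1 - 3 = 6, d_3 = (135 - 6^2)/9 = 99/9 = 11, a_3 = floor((11 + 6)/11) = 1.
  m_4 = 11*1 - 6 = 5, d_4 = (135 - 5^2)/11 = 110/11 = 10, a_4 = floor((11 + 5)/10) = 1.
  m_5 = 10*1 - 5 = 5, d_5 = (135 - 5^2)/10 = 110/10 = 11, a_5 = floor((11 + 5)/11) = 1.
  m_6 = 11*1 - 5 = 6, d_6 = (135 - 6^2)/11 = 99/11 = 9, a_6 = floor((11 + 6)/9) = 1.
  m_7 = 9*1 - 6 = 3, d_7 = (135 - 3^2)/9 = 126/9 = 14, a_7 = floor((11 + 3)/14) = 1.
  m_8 = 14*1 - 3 = 11, d_8 = (135 - 11^2)/14 = 14/14 = 1, a_8 = floor((11 + 11)/1) = 22.
  m_9 = 1*22 - 11 = 11, d_9 = (135 - 11^2)/1 = 14/1 = 14: (m_9, d_9) = (m_1, d_1) = (11, 14), so from here the quotients repeat a_1, ..., a_8; the period length is 8.
So sqrt(135) = [11; (1, 1, 1, 1, 1, 1, 1, 22)] with period length k = 8.
k is even, so the fundamental solution of x^2 - 135y^2 = 1 is (p_{k-1}, q_{k-1}) = (p_7, q_7); compute convergents through index 7.
Convergents (p_i = a_i*p_{i-1} + p_{i-2}, q_i = a_i*q_{i-1} + q_{i-2} with p_{-2}=0, p_{-1}=1, q_{-2}=1, q_{-1}=0):
  i=0: a_0=11, p_0 = 11*1 + 0 = 11, q_0 = 11*0 + 1 = 1.
  i=1: a_1=1, p_1 = 1*11 + 1 = 12, q_1 = 1*1 + 0 = 1.
  i=2: a_2=1, p_2 = 1*12 + 11 = 23, q_2 = 1*1 + 1 = 2.
  i=3: a_3=1, p_3 = 1*23 + 12 = 35, q_3 = 1*2 + 1 = 3.
  i=4: a_4=1, p_4 = 1*35 + 23 = 58, q_4 = 1*3 + 2 = 5.
  i=5: a_5=1, p_5 = 1*58 + 35 = 93, q_5 = 1*5 + 3 = 8.
  i=6: a_6=1, p_6 = 1*93 + 58 = 151, q_6 = 1*8 + 5 = 13.
  i=7: a_7=1, p_7 = 1*151 + 93 = 244, q_7 = 1*13 + 8 = 21.
Check: 244^2 - 135*21^2 = 59536 - 59535 = 1, so (x, y) = (244, 21) solves the equation, and by the theorem it is the least positive solution.

(x, y) = (244, 21)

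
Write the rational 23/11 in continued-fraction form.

Run the Euclidean algorithm on 23 and 11; the successive quotients are the partial quotients a_0, a_1, ... (each step inverts the fractional part left over by the previous one):
  23 = 2*11 + 1, so a_0 = 2.
  11 = 11*1 + 0, so a_1 = 11.
The remainder reaches 0 after 2 divisions, so the expansion has 2 partial quotients, read off in order.

[2; 11]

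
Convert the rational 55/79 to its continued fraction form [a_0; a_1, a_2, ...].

[0; 1, 2, 3, 2, 3]

Run the Euclidean algorithm on 55 and 79; the successive quotients are the partial quotients a_0, a_1, ... (each step inverts the fractional part left over by the previous one):
  55 = 0*79 + 55, so a_0 = 0.
  79 = 1*55 + 24, so a_1 = 1.
  55 = 2*24 + 7, so a_2 = 2.
  24 = 3*7 + 3, so a_3 = 3.
  7 = 2*3 + 1, so a_4 = 2.
  3 = 3*1 + 0, so a_5 = 3.
The remainder reaches 0 after 6 divisions, so the expansion has 6 partial quotients, read off in order.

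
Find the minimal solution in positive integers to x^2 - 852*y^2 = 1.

First expand sqrt(852) as a continued fraction. With x_i = (sqrt(852) + m_i)/d_i and (m_0, d_0) = (0, 1): a_0 = floor(sqrt(852)) = 29, since 29^2 = 841 <= 852 < 900 = 30^2.
Iterate m_{i+1} = d_i*a_i - m_i, d_{i+1} = (852 - m_{i+1}^2)/d_i, a_{i+1} = floor((a_0 + m_{i+1})/d_{i+1}):
  m_1 = 1*29 - 0 = 29, d_1 = (852 - 29^2)/1 = 11/1 = 11, a_1 = floor((29 + 29)/11) = 5.
  m_2 = 11*5 - 29 = 26, d_2 = (852 - 26^2)/11 = 176/11 = 16, a_2 = floor((29 + 26)/16) = 3.
  m_3 = 16*3 - 26 = 22, d_3 = (852 - 22^2)/16 = 368/16 = 23, a_3 = floor((29 + 22)/23) = 2.
  m_4 = 23*2 - 22 = 24, d_4 = (852 - 24^2)/23 = 276/23 = 12, a_4 = floor((29 + 24)/12) = 4.
  m_5 = 12*4 - 24 = 24, d_5 = (852 - 24^2)/12 = 276/12 = 23, a_5 = floor((29 + 24)/23) = 2.
  m_6 = 23*2 - 24 = 22, d_6 = (852 - 22^2)/23 = 368/23 = 16, a_6 = floor((29 + 22)/16) = 3.
  m_7 = 16*3 - 22 = 26, d_7 = (852 - 26^2)/16 = 176/16 = 11, a_7 = floor((29 + 26)/11) = 5.
  m_8 = 11*5 - 26 = 29, d_8 = (852 - 29^2)/11 = 11/11 = 1, a_8 = floor((29 + 29)/1) = 58.
  m_9 = 1*58 - 29 = 29, d_9 = (852 - 29^2)/1 = 11/1 = 11: (m_9, d_9) = (m_1, d_1) = (29, 11), so from here the quotients repeat a_1, ..., a_8; the period length is 8.
So sqrt(852) = [29; (5, 3, 2, 4, 2, 3, 5, 58)] with period length k = 8.
k is even, so the fundamental solution of x^2 - 852y^2 = 1 is (p_{k-1}, q_{k-1}) = (p_7, q_7); compute convergents through index 7.
Convergents (p_i = a_i*p_{i-1} + p_{i-2}, q_i = a_i*q_{i-1} + q_{i-2} with p_{-2}=0, p_{-1}=1, q_{-2}=1, q_{-1}=0):
  i=0: a_0=29, p_0 = 29*1 + 0 = 29, q_0 = 29*0 + 1 = 1.
  i=1: a_1=5, p_1 = 5*29 + 1 = 146, q_1 = 5*1 + 0 = 5.
  i=2: a_2=3, p_2 = 3*146 + 29 = 467, q_2 = 3*5 + 1 = 16.
  i=3: a_3=2, p_3 = 2*467 + 146 = 1080, q_3 = 2*16 + 5 = 37.
  i=4: a_4=4, p_4 = 4*1080 + 467 = 4787, q_4 = 4*37 + 16 = 164.
  i=5: a_5=2, p_5 = 2*4787 + 1080 = 10654, q_5 = 2*164 + 37 = 365.
  i=6: a_6=3, p_6 = 3*10654 + 4787 = 36749, q_6 = 3*365 + 164 = 1259.
  i=7: a_7=5, p_7 = 5*36749 + 10654 = 194399, q_7 = 5*1259 + 365 = 6660.
Check: 194399^2 - 852*6660^2 = 37790971201 - 37790971200 = 1, so (x, y) = (194399, 6660) solves the equation, and by the theorem it is the least positive solution.

(x, y) = (194399, 6660)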